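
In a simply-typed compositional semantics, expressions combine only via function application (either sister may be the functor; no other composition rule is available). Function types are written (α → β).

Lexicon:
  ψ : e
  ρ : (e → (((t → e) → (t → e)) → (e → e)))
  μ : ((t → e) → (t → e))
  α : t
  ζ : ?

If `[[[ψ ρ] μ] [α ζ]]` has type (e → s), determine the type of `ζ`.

(t → ((e → e) → (e → s)))

[[[ψ ρ] μ] [α ζ]] must have type (e → s). The sister [[ψ ρ] μ] has type (e → e); that is not a function onto (e → s), so [α ζ] must be the functor, of type ((e → e) → (e → s)).
[α ζ] must have type ((e → e) → (e → s)). The sister α has type t; that is not a function onto ((e → e) → (e → s)), so ζ must be the functor, of type (t → ((e → e) → (e → s))).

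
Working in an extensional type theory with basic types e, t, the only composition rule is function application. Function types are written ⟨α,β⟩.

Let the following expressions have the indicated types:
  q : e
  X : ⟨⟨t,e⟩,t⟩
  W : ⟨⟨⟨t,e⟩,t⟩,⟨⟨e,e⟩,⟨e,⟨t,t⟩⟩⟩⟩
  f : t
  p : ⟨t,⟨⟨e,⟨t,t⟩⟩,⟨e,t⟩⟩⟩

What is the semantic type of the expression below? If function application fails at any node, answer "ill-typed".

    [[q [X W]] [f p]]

ill-typed

[X W]: W is ⟨⟨⟨t,e⟩,t⟩,⟨⟨e,e⟩,⟨e,⟨t,t⟩⟩⟩⟩, X is ⟨⟨t,e⟩,t⟩; result ⟨⟨e,e⟩,⟨e,⟨t,t⟩⟩⟩.
[q [X W]]: e and ⟨⟨e,e⟩,⟨e,⟨t,t⟩⟩⟩ cannot combine by function application — type clash.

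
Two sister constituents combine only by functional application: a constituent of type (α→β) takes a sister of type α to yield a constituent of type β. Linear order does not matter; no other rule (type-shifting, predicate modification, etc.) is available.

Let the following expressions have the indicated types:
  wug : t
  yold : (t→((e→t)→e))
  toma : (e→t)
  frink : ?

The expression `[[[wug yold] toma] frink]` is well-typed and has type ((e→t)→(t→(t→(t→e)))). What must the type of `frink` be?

(e→((e→t)→(t→(t→(t→e)))))

At [[[wug yold] toma] frink] (required: ((e→t)→(t→(t→(t→e))))): [[wug yold] toma] is e, which is not a function with range ((e→t)→(t→(t→(t→e)))); hence frink is the functor — type (e→((e→t)→(t→(t→(t→e))))).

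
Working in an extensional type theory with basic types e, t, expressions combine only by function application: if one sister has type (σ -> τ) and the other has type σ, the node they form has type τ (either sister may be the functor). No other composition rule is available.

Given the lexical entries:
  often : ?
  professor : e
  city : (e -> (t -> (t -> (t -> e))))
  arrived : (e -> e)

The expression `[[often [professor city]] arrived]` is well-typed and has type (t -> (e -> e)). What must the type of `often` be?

((t -> (t -> (t -> e))) -> ((e -> e) -> (t -> (e -> e))))

For [[often [professor city]] arrived] to have type (t -> (e -> e)) with arrived of type (e -> e), [often [professor city]] must be the function: [often [professor city]] : ((e -> e) -> (t -> (e -> e))).
For [often [professor city]] to have type ((e -> e) -> (t -> (e -> e))) with [professor city] of type (t -> (t -> (t -> e))), often must be the function: often : ((t -> (t -> (t -> e))) -> ((e -> e) -> (t -> (e -> e)))).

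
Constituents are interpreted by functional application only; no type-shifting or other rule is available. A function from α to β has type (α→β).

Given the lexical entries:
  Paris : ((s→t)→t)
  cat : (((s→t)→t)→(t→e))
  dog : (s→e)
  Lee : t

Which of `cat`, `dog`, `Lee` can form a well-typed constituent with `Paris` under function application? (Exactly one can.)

cat — combines: cat : (((s→t)→t)→(t→e)) takes Paris : ((s→t)→t) as argument, giving (t→e).
dog : (s→e) — does not combine with Paris.
Lee : t — does not combine with Paris.

cat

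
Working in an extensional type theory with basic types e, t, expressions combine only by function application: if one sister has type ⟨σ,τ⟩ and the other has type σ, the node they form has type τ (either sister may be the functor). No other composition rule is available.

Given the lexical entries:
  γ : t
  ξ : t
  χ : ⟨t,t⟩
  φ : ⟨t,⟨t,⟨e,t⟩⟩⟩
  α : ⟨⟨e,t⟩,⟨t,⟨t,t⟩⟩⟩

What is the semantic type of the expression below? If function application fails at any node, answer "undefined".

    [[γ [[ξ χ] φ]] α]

[ξ χ]: ⟨t,t⟩ applied to t yields t.
[[ξ χ] φ]: ⟨t,⟨t,⟨e,t⟩⟩⟩ applied to t yields ⟨t,⟨e,t⟩⟩.
[γ [[ξ χ] φ]]: ⟨t,⟨e,t⟩⟩ applied to t yields ⟨e,t⟩.
[[γ [[ξ χ] φ]] α]: ⟨⟨e,t⟩,⟨t,⟨t,t⟩⟩⟩ applied to ⟨e,t⟩ yields ⟨t,⟨t,t⟩⟩.

⟨t,⟨t,t⟩⟩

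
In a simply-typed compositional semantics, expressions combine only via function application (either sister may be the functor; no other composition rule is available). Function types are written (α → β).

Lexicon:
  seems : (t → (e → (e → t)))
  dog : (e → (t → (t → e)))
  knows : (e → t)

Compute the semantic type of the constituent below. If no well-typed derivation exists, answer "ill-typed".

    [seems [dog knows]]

At [dog knows]: neither (e → (t → (t → e))) nor (e → t) can take the other as argument; the node is ill-typed.

ill-typed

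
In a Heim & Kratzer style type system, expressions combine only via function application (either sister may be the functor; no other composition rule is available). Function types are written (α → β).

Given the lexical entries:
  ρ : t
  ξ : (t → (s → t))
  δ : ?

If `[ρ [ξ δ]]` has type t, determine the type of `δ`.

For [ρ [ξ δ]] to have type t with ρ of type t, [ξ δ] must be the function: [ξ δ] : (t → t).
For [ξ δ] to have type (t → t) with ξ of type (t → (s → t)), δ must be the function: δ : ((t → (s → t)) → (t → t)).

((t → (s → t)) → (t → t))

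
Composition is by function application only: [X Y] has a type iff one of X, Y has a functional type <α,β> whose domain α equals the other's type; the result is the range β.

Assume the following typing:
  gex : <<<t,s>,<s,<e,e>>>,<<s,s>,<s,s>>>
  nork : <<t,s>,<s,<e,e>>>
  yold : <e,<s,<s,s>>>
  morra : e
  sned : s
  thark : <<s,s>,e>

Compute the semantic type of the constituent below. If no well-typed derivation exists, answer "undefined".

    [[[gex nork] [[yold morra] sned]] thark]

e

[gex nork]: gex is <<<t,s>,<s,<e,e>>>,<<s,s>,<s,s>>>, nork is <<t,s>,<s,<e,e>>>; result <<s,s>,<s,s>>.
[yold morra]: yold is <e,<s,<s,s>>>, morra is e; result <s,<s,s>>.
[[yold morra] sned]: [yold morra] is <s,<s,s>>, sned is s; result <s,s>.
[[gex nork] [[yold morra] sned]]: [gex nork] is <<s,s>,<s,s>>, [[yold morra] sned] is <s,s>; result <s,s>.
[[[gex nork] [[yold morra] sned]] thark]: thark is <<s,s>,e>, [[gex nork] [[yold morra] sned]] is <s,s>; result e.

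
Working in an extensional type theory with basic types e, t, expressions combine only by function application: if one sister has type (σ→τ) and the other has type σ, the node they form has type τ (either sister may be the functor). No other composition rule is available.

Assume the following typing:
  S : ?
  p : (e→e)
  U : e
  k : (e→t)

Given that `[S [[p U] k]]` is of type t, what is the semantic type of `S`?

(t→t)

At [S [[p U] k]] (required: t): [[p U] k] is t, which is not a function with range t; hence S is the functor — type (t→t).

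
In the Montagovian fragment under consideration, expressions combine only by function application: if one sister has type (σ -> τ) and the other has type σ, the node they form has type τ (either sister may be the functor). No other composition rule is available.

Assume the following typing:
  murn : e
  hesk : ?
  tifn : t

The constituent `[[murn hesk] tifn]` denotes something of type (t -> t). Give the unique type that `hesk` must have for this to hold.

At [[murn hesk] tifn] (required: (t -> t)): tifn is t, which is not a function with range (t -> t); hence [murn hesk] is the functor — type (t -> (t -> t)).
At [murn hesk] (required: (t -> (t -> t))): murn is e, which is not a function with range (t -> (t -> t)); hence hesk is the functor — type (e -> (t -> (t -> t))).

(e -> (t -> (t -> t)))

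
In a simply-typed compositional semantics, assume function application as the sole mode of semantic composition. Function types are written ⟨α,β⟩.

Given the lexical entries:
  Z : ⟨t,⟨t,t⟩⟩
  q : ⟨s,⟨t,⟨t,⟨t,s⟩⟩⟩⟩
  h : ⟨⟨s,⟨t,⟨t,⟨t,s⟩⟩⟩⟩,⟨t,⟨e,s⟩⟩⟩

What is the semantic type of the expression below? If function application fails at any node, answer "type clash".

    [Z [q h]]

type clash

At [q h], h : ⟨⟨s,⟨t,⟨t,⟨t,s⟩⟩⟩⟩,⟨t,⟨e,s⟩⟩⟩ takes q : ⟨s,⟨t,⟨t,⟨t,s⟩⟩⟩⟩, giving ⟨t,⟨e,s⟩⟩.
[Z [q h]]: ⟨t,⟨t,t⟩⟩ with ⟨t,⟨e,s⟩⟩ — neither is a function whose domain matches the other; composition fails here.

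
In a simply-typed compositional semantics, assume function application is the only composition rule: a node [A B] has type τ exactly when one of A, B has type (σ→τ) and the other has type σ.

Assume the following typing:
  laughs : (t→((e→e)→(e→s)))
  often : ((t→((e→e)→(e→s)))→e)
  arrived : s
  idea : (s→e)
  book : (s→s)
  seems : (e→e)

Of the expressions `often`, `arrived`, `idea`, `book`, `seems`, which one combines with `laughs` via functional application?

often

often — combines: often : ((t→((e→e)→(e→s)))→e) takes laughs : (t→((e→e)→(e→s))) as argument, giving e.
arrived : s — neither side's domain matches the other.
idea : (s→e) — neither side's domain matches the other.
book : (s→s) — neither side's domain matches the other.
seems : (e→e) — neither side's domain matches the other.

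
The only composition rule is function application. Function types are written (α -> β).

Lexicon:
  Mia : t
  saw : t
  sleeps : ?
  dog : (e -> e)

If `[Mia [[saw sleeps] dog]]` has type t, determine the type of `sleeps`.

For [Mia [[saw sleeps] dog]] to have type t with Mia of type t, [[saw sleeps] dog] must be the function: [[saw sleeps] dog] : (t -> t).
For [[saw sleeps] dog] to have type (t -> t) with dog of type (e -> e), [saw sleeps] must be the function: [saw sleeps] : ((e -> e) -> (t -> t)).
For [saw sleeps] to have type ((e -> e) -> (t -> t)) with saw of type t, sleeps must be the function: sleeps : (t -> ((e -> e) -> (t -> t))).

(t -> ((e -> e) -> (t -> t)))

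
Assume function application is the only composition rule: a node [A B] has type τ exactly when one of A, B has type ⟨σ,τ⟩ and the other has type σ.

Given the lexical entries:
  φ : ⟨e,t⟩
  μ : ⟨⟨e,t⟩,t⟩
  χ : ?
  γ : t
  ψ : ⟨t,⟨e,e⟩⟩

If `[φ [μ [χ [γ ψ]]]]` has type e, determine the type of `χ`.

⟨⟨e,e⟩,⟨⟨⟨e,t⟩,t⟩,⟨⟨e,t⟩,e⟩⟩⟩

[φ [μ [χ [γ ψ]]]] is required to be e. φ : ⟨e,t⟩ cannot yield e as functor, so [μ [χ [γ ψ]]] : ⟨⟨e,t⟩,e⟩.
[μ [χ [γ ψ]]] is required to be ⟨⟨e,t⟩,e⟩. μ : ⟨⟨e,t⟩,t⟩ cannot yield ⟨⟨e,t⟩,e⟩ as functor, so [χ [γ ψ]] : ⟨⟨⟨e,t⟩,t⟩,⟨⟨e,t⟩,e⟩⟩.
[χ [γ ψ]] is required to be ⟨⟨⟨e,t⟩,t⟩,⟨⟨e,t⟩,e⟩⟩. [γ ψ] : ⟨e,e⟩ cannot yield ⟨⟨⟨e,t⟩,t⟩,⟨⟨e,t⟩,e⟩⟩ as functor, so χ : ⟨⟨e,e⟩,⟨⟨⟨e,t⟩,t⟩,⟨⟨e,t⟩,e⟩⟩⟩.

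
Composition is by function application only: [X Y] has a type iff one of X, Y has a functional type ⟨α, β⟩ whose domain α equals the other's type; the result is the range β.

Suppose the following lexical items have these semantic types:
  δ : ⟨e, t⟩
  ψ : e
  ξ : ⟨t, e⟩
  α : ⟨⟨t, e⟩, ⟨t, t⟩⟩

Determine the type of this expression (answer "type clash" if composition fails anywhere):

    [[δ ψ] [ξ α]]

[δ ψ]: δ is ⟨e, t⟩, ψ is e; result t.
[ξ α]: α is ⟨⟨t, e⟩, ⟨t, t⟩⟩, ξ is ⟨t, e⟩; result ⟨t, t⟩.
[[δ ψ] [ξ α]]: [ξ α] is ⟨t, t⟩, [δ ψ] is t; result t.

t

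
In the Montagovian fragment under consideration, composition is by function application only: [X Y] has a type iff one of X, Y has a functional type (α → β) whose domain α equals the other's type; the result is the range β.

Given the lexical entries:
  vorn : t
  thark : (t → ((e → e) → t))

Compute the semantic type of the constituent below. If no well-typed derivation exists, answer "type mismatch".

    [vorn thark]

((e → e) → t)

At [vorn thark], thark : (t → ((e → e) → t)) takes vorn : t, giving ((e → e) → t).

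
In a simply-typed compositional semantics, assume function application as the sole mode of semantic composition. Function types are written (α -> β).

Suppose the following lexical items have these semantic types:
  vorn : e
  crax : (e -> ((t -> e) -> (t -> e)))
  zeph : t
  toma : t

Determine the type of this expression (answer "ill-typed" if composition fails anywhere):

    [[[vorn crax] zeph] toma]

At [vorn crax], crax : (e -> ((t -> e) -> (t -> e))) takes vorn : e, giving ((t -> e) -> (t -> e)).
At [[vorn crax] zeph]: neither ((t -> e) -> (t -> e)) nor t can take the other as argument; the node is ill-typed.

ill-typed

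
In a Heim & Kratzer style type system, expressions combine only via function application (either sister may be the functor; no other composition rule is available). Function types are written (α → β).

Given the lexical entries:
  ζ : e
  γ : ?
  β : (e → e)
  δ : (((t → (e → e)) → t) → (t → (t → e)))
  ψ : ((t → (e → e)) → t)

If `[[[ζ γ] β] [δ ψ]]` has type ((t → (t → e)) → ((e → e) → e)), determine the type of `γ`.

[[[ζ γ] β] [δ ψ]] is required to be ((t → (t → e)) → ((e → e) → e)). [δ ψ] : (t → (t → e)) cannot yield ((t → (t → e)) → ((e → e) → e)) as functor, so [[ζ γ] β] : ((t → (t → e)) → ((t → (t → e)) → ((e → e) → e))).
[[ζ γ] β] is required to be ((t → (t → e)) → ((t → (t → e)) → ((e → e) → e))). β : (e → e) cannot yield ((t → (t → e)) → ((t → (t → e)) → ((e → e) → e))) as functor, so [ζ γ] : ((e → e) → ((t → (t → e)) → ((t → (t → e)) → ((e → e) → e)))).
[ζ γ] is required to be ((e → e) → ((t → (t → e)) → ((t → (t → e)) → ((e → e) → e)))). ζ : e cannot yield ((e → e) → ((t → (t → e)) → ((t → (t → e)) → ((e → e) → e)))) as functor, so γ : (e → ((e → e) → ((t → (t → e)) → ((t → (t → e)) → ((e → e) → e))))).

(e → ((e → e) → ((t → (t → e)) → ((t → (t → e)) → ((e → e) → e)))))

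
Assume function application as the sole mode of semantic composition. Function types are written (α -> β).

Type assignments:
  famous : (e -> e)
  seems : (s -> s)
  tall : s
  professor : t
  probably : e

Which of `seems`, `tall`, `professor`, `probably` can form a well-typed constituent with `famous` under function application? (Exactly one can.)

seems : (s -> s) — does not combine with famous.
tall : s — does not combine with famous.
professor : t — does not combine with famous.
probably — combines: famous : (e -> e) takes probably : e as argument, giving e.

probably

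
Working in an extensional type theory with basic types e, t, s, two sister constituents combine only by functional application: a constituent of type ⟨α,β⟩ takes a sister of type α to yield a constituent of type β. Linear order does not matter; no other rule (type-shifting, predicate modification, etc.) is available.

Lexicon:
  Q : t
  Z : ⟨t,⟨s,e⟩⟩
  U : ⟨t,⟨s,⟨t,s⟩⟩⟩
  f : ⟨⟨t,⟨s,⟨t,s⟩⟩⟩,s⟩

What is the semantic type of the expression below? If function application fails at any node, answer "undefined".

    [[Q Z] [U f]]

e

[Q Z]: Z is ⟨t,⟨s,e⟩⟩, Q is t; result ⟨s,e⟩.
[U f]: f is ⟨⟨t,⟨s,⟨t,s⟩⟩⟩,s⟩, U is ⟨t,⟨s,⟨t,s⟩⟩⟩; result s.
[[Q Z] [U f]]: [Q Z] is ⟨s,e⟩, [U f] is s; result e.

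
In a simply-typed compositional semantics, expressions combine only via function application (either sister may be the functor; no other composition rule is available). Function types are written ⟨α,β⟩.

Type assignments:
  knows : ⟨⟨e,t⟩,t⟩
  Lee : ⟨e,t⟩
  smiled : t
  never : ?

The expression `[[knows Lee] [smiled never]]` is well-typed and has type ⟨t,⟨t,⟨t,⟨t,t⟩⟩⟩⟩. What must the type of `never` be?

⟨t,⟨t,⟨t,⟨t,⟨t,⟨t,t⟩⟩⟩⟩⟩⟩

At [[knows Lee] [smiled never]] (required: ⟨t,⟨t,⟨t,⟨t,t⟩⟩⟩⟩): [knows Lee] is t, which is not a function with range ⟨t,⟨t,⟨t,⟨t,t⟩⟩⟩⟩; hence [smiled never] is the functor — type ⟨t,⟨t,⟨t,⟨t,⟨t,t⟩⟩⟩⟩⟩.
At [smiled never] (required: ⟨t,⟨t,⟨t,⟨t,⟨t,t⟩⟩⟩⟩⟩): smiled is t, which is not a function with range ⟨t,⟨t,⟨t,⟨t,⟨t,t⟩⟩⟩⟩⟩; hence never is the functor — type ⟨t,⟨t,⟨t,⟨t,⟨t,⟨t,t⟩⟩⟩⟩⟩⟩.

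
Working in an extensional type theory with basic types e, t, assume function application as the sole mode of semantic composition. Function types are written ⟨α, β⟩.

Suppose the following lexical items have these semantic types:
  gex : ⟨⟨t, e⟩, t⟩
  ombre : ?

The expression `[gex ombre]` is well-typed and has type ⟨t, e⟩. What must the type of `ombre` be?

[gex ombre] must have type ⟨t, e⟩. The sister gex has type ⟨⟨t, e⟩, t⟩; that is not a function onto ⟨t, e⟩, so ombre must be the functor, of type ⟨⟨⟨t, e⟩, t⟩, ⟨t, e⟩⟩.

⟨⟨⟨t, e⟩, t⟩, ⟨t, e⟩⟩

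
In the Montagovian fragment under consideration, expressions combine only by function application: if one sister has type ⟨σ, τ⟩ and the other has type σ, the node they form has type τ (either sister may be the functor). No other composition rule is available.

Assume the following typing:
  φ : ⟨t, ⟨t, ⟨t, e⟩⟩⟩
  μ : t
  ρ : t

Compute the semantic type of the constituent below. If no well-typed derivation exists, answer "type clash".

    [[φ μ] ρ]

⟨t, e⟩

[φ μ]: functor φ : ⟨t, ⟨t, ⟨t, e⟩⟩⟩, argument μ : t; result ⟨t, ⟨t, e⟩⟩.
[[φ μ] ρ]: functor [φ μ] : ⟨t, ⟨t, e⟩⟩, argument ρ : t; result ⟨t, e⟩.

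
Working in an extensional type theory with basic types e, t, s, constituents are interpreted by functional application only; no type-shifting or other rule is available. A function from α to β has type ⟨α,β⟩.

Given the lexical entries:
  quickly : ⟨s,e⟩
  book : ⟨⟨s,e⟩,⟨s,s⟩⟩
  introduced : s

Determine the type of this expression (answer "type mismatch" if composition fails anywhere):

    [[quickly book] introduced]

s

[quickly book]: ⟨⟨s,e⟩,⟨s,s⟩⟩ applied to ⟨s,e⟩ yields ⟨s,s⟩.
[[quickly book] introduced]: ⟨s,s⟩ applied to s yields s.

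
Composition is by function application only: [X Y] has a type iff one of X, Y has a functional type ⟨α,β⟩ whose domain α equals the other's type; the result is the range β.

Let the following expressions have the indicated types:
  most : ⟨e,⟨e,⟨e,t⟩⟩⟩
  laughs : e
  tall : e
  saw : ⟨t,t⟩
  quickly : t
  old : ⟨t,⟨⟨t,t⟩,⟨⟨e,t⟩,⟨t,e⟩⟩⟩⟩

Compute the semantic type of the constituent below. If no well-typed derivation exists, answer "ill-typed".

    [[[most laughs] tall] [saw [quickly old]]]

⟨t,e⟩

[most laughs]: functor most : ⟨e,⟨e,⟨e,t⟩⟩⟩, argument laughs : e; result ⟨e,⟨e,t⟩⟩.
[[most laughs] tall]: functor [most laughs] : ⟨e,⟨e,t⟩⟩, argument tall : e; result ⟨e,t⟩.
[quickly old]: functor old : ⟨t,⟨⟨t,t⟩,⟨⟨e,t⟩,⟨t,e⟩⟩⟩⟩, argument quickly : t; result ⟨⟨t,t⟩,⟨⟨e,t⟩,⟨t,e⟩⟩⟩.
[saw [quickly old]]: functor [quickly old] : ⟨⟨t,t⟩,⟨⟨e,t⟩,⟨t,e⟩⟩⟩, argument saw : ⟨t,t⟩; result ⟨⟨e,t⟩,⟨t,e⟩⟩.
[[[most laughs] tall] [saw [quickly old]]]: functor [saw [quickly old]] : ⟨⟨e,t⟩,⟨t,e⟩⟩, argument [[most laughs] tall] : ⟨e,t⟩; result ⟨t,e⟩.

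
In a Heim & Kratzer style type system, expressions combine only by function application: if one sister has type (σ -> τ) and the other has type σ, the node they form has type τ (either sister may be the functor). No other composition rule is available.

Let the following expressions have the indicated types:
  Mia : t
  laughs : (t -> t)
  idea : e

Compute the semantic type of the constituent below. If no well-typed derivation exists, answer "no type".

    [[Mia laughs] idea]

[Mia laughs]: laughs is (t -> t), Mia is t; result t.
[[Mia laughs] idea]: t and e cannot combine by function application — type clash.

no type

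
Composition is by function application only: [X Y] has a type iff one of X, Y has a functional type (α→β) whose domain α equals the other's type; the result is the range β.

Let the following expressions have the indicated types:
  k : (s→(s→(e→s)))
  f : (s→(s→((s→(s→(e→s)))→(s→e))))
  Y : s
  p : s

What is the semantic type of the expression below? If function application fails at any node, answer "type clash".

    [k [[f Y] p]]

(s→e)

[f Y]: f is (s→(s→((s→(s→(e→s)))→(s→e)))), Y is s; result (s→((s→(s→(e→s)))→(s→e))).
[[f Y] p]: [f Y] is (s→((s→(s→(e→s)))→(s→e))), p is s; result ((s→(s→(e→s)))→(s→e)).
[k [[f Y] p]]: [[f Y] p] is ((s→(s→(e→s)))→(s→e)), k is (s→(s→(e→s))); result (s→e).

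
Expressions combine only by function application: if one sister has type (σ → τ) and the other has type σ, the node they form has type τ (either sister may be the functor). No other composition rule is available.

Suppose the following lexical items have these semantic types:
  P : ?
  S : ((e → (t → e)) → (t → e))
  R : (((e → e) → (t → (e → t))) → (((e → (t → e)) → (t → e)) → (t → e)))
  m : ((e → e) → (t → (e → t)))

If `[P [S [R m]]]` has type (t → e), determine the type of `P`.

For [P [S [R m]]] to have type (t → e) with [S [R m]] of type (t → e), P must be the function: P : ((t → e) → (t → e)).

((t → e) → (t → e))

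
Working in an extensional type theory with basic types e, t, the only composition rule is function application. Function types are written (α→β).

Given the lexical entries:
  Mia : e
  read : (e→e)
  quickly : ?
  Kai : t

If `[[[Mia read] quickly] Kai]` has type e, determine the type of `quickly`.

(e→(t→e))

For [[[Mia read] quickly] Kai] to have type e with Kai of type t, [[Mia read] quickly] must be the function: [[Mia read] quickly] : (t→e).
For [[Mia read] quickly] to have type (t→e) with [Mia read] of type e, quickly must be the function: quickly : (e→(t→e)).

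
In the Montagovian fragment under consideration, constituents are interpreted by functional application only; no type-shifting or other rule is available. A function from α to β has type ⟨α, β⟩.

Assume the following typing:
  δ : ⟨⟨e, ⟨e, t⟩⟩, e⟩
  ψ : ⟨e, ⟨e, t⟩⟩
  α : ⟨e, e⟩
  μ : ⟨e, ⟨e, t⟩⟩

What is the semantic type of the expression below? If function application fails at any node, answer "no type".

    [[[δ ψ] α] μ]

⟨e, t⟩

[δ ψ]: δ is ⟨⟨e, ⟨e, t⟩⟩, e⟩, ψ is ⟨e, ⟨e, t⟩⟩; result e.
[[δ ψ] α]: α is ⟨e, e⟩, [δ ψ] is e; result e.
[[[δ ψ] α] μ]: μ is ⟨e, ⟨e, t⟩⟩, [[δ ψ] α] is e; result ⟨e, t⟩.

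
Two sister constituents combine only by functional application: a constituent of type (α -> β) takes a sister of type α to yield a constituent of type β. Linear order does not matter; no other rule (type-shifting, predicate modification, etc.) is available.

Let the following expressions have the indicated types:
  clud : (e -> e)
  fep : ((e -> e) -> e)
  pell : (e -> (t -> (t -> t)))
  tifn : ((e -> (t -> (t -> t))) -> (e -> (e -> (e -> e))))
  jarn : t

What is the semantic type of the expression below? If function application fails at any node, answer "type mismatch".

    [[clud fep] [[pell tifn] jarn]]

[clud fep]: ((e -> e) -> e) applied to (e -> e) yields e.
[pell tifn]: ((e -> (t -> (t -> t))) -> (e -> (e -> (e -> e)))) applied to (e -> (t -> (t -> t))) yields (e -> (e -> (e -> e))).
[[pell tifn] jarn]: (e -> (e -> (e -> e))) with t — neither is a function whose domain matches the other; composition fails here.

type mismatch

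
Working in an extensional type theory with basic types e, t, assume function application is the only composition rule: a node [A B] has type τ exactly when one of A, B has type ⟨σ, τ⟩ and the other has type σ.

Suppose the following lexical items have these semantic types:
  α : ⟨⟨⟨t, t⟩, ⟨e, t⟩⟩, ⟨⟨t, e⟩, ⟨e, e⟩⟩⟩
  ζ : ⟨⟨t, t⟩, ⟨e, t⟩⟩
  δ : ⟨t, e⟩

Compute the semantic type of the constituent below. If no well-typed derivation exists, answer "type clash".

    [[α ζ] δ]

⟨e, e⟩

At [α ζ], α : ⟨⟨⟨t, t⟩, ⟨e, t⟩⟩, ⟨⟨t, e⟩, ⟨e, e⟩⟩⟩ takes ζ : ⟨⟨t, t⟩, ⟨e, t⟩⟩, giving ⟨⟨t, e⟩, ⟨e, e⟩⟩.
At [[α ζ] δ], [α ζ] : ⟨⟨t, e⟩, ⟨e, e⟩⟩ takes δ : ⟨t, e⟩, giving ⟨e, e⟩.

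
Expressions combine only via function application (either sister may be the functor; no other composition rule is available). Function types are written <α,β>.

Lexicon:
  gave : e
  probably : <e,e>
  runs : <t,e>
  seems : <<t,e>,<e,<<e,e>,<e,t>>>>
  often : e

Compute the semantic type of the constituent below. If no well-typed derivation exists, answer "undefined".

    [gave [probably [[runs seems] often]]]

[runs seems] — seems of type <<t,e>,<e,<<e,e>,<e,t>>>> combines with runs of type <t,e>: type <e,<<e,e>,<e,t>>>.
[[runs seems] often] — [runs seems] of type <e,<<e,e>,<e,t>>> combines with often of type e: type <<e,e>,<e,t>>.
[probably [[runs seems] often]] — [[runs seems] often] of type <<e,e>,<e,t>> combines with probably of type <e,e>: type <e,t>.
[gave [probably [[runs seems] often]]] — [probably [[runs seems] often]] of type <e,t> combines with gave of type e: type t.

t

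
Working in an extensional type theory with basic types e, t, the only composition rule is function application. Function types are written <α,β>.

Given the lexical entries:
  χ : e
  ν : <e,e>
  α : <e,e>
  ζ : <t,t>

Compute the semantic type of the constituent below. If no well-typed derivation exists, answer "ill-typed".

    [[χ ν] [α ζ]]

[χ ν]: functor ν : <e,e>, argument χ : e; result e.
[α ζ]: <e,e> with <t,t> — neither is a function whose domain matches the other; composition fails here.

ill-typed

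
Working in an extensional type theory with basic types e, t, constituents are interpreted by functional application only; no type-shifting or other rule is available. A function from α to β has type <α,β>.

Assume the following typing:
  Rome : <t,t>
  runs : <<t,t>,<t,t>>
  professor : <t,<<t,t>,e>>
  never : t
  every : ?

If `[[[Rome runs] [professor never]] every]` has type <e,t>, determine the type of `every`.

<e,<e,t>>

At [[[Rome runs] [professor never]] every] (required: <e,t>): [[Rome runs] [professor never]] is e, which is not a function with range <e,t>; hence every is the functor — type <e,<e,t>>.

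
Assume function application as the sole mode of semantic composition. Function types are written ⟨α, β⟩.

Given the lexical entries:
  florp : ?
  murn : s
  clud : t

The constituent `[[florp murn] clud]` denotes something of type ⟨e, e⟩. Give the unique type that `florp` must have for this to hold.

For [[florp murn] clud] to have type ⟨e, e⟩ with clud of type t, [florp murn] must be the function: [florp murn] : ⟨t, ⟨e, e⟩⟩.
For [florp murn] to have type ⟨t, ⟨e, e⟩⟩ with murn of type s, florp must be the function: florp : ⟨s, ⟨t, ⟨e, e⟩⟩⟩.

⟨s, ⟨t, ⟨e, e⟩⟩⟩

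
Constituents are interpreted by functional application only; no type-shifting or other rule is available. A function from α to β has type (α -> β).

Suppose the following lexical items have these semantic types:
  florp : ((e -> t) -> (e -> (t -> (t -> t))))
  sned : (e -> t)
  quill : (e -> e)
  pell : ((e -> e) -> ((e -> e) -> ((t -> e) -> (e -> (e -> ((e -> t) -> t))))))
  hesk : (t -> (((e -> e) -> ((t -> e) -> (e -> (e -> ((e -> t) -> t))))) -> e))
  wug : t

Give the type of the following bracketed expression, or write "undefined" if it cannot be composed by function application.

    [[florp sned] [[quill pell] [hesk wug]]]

(t -> (t -> t))

[florp sned]: ((e -> t) -> (e -> (t -> (t -> t)))) applied to (e -> t) yields (e -> (t -> (t -> t))).
[quill pell]: ((e -> e) -> ((e -> e) -> ((t -> e) -> (e -> (e -> ((e -> t) -> t)))))) applied to (e -> e) yields ((e -> e) -> ((t -> e) -> (e -> (e -> ((e -> t) -> t))))).
[hesk wug]: (t -> (((e -> e) -> ((t -> e) -> (e -> (e -> ((e -> t) -> t))))) -> e)) applied to t yields (((e -> e) -> ((t -> e) -> (e -> (e -> ((e -> t) -> t))))) -> e).
[[quill pell] [hesk wug]]: (((e -> e) -> ((t -> e) -> (e -> (e -> ((e -> t) -> t))))) -> e) applied to ((e -> e) -> ((t -> e) -> (e -> (e -> ((e -> t) -> t))))) yields e.
[[florp sned] [[quill pell] [hesk wug]]]: (e -> (t -> (t -> t))) applied to e yields (t -> (t -> t)).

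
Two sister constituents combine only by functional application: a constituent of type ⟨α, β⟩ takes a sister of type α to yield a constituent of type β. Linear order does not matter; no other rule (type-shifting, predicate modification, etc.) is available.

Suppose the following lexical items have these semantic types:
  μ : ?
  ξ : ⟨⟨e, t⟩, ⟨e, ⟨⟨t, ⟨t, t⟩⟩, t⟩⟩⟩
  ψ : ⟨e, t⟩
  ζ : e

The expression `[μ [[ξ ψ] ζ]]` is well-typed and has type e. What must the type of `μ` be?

[μ [[ξ ψ] ζ]] is required to be e. [[ξ ψ] ζ] : ⟨⟨t, ⟨t, t⟩⟩, t⟩ cannot yield e as functor, so μ : ⟨⟨⟨t, ⟨t, t⟩⟩, t⟩, e⟩.

⟨⟨⟨t, ⟨t, t⟩⟩, t⟩, e⟩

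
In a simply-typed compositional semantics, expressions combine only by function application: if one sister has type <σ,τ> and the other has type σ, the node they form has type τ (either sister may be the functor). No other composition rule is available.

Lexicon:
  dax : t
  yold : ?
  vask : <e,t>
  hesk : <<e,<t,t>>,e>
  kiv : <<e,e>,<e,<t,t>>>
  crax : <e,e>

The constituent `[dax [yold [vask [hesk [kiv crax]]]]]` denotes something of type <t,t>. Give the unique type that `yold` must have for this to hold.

[dax [yold [vask [hesk [kiv crax]]]]] is required to be <t,t>. dax : t cannot yield <t,t> as functor, so [yold [vask [hesk [kiv crax]]]] : <t,<t,t>>.
[yold [vask [hesk [kiv crax]]]] is required to be <t,<t,t>>. [vask [hesk [kiv crax]]] : t cannot yield <t,<t,t>> as functor, so yold : <t,<t,<t,t>>>.

<t,<t,<t,t>>>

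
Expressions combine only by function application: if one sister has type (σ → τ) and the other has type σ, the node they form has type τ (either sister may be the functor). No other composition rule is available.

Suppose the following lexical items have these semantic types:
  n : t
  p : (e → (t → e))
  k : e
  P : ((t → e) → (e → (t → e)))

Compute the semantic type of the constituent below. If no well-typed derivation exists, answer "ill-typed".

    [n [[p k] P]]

ill-typed

[p k] — p of type (e → (t → e)) combines with k of type e: type (t → e).
[[p k] P] — P of type ((t → e) → (e → (t → e))) combines with [p k] of type (t → e): type (e → (t → e)).
[n [[p k] P]]: t with (e → (t → e)) — neither is a function whose domain matches the other; composition fails here.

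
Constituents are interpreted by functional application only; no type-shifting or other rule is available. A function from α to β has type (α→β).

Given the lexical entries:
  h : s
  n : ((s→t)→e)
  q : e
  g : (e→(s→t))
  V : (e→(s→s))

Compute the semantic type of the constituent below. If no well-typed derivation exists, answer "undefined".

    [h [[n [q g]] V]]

[q g]: functor g : (e→(s→t)), argument q : e; result (s→t).
[n [q g]]: functor n : ((s→t)→e), argument [q g] : (s→t); result e.
[[n [q g]] V]: functor V : (e→(s→s)), argument [n [q g]] : e; result (s→s).
[h [[n [q g]] V]]: functor [[n [q g]] V] : (s→s), argument h : s; result s.

s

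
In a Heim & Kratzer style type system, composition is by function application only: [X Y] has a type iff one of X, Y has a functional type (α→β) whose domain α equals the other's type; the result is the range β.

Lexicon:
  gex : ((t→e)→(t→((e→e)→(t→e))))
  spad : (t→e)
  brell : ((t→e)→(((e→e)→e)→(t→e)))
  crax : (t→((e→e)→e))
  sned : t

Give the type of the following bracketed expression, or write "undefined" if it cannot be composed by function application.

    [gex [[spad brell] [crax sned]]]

[spad brell]: brell is ((t→e)→(((e→e)→e)→(t→e))), spad is (t→e); result (((e→e)→e)→(t→e)).
[crax sned]: crax is (t→((e→e)→e)), sned is t; result ((e→e)→e).
[[spad brell] [crax sned]]: [spad brell] is (((e→e)→e)→(t→e)), [crax sned] is ((e→e)→e); result (t→e).
[gex [[spad brell] [crax sned]]]: gex is ((t→e)→(t→((e→e)→(t→e)))), [[spad brell] [crax sned]] is (t→e); result (t→((e→e)→(t→e))).

(t→((e→e)→(t→e)))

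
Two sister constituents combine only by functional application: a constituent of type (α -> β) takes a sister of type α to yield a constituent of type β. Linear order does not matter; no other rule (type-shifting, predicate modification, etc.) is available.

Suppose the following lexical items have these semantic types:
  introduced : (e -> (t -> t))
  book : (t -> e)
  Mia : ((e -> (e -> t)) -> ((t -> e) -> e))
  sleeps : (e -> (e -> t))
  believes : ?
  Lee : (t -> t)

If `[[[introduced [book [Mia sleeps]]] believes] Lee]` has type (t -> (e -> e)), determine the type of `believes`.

At [[[introduced [book [Mia sleeps]]] believes] Lee] (required: (t -> (e -> e))): Lee is (t -> t), which is not a function with range (t -> (e -> e)); hence [[introduced [book [Mia sleeps]]] believes] is the functor — type ((t -> t) -> (t -> (e -> e))).
At [[introduced [book [Mia sleeps]]] believes] (required: ((t -> t) -> (t -> (e -> e)))): [introduced [book [Mia sleeps]]] is (t -> t), which is not a function with range ((t -> t) -> (t -> (e -> e))); hence believes is the functor — type ((t -> t) -> ((t -> t) -> (t -> (e -> e)))).

((t -> t) -> ((t -> t) -> (t -> (e -> e))))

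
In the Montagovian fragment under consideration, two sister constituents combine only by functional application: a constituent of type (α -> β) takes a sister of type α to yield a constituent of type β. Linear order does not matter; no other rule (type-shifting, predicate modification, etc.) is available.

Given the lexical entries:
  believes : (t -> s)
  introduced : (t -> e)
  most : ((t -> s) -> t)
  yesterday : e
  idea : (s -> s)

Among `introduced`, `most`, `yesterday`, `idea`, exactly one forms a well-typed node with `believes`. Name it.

introduced : (t -> e) — believes needs t; introduced needs t; neither fits.
most — combines: most : ((t -> s) -> t) takes believes : (t -> s) as argument, giving t.
yesterday : e — believes needs t; yesterday needs nothing (atomic); neither fits.
idea : (s -> s) — believes needs t; idea needs s; neither fits.

most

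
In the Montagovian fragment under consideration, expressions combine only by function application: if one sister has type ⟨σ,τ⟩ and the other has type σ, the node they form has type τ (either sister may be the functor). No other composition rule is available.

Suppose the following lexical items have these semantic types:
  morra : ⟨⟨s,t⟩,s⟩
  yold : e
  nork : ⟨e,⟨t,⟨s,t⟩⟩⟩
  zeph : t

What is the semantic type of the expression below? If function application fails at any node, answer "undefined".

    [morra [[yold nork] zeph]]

s

[yold nork]: ⟨e,⟨t,⟨s,t⟩⟩⟩ applied to e yields ⟨t,⟨s,t⟩⟩.
[[yold nork] zeph]: ⟨t,⟨s,t⟩⟩ applied to t yields ⟨s,t⟩.
[morra [[yold nork] zeph]]: ⟨⟨s,t⟩,s⟩ applied to ⟨s,t⟩ yields s.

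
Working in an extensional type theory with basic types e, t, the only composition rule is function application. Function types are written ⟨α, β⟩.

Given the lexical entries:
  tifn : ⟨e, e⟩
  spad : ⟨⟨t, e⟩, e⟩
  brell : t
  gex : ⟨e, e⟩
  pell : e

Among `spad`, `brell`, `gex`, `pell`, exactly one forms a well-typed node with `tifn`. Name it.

spad : ⟨⟨t, e⟩, e⟩ — tifn needs e; spad needs ⟨t, e⟩; neither fits.
brell : t — tifn needs e; brell needs nothing (atomic); neither fits.
gex : ⟨e, e⟩ — tifn needs e; gex needs e; neither fits.
pell — combines: tifn : ⟨e, e⟩ takes pell : e as argument, giving e.

pell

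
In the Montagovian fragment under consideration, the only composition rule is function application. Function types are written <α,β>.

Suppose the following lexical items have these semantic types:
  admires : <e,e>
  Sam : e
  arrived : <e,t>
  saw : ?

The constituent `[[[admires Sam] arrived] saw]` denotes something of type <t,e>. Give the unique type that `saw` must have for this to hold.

<t,<t,e>>

At [[[admires Sam] arrived] saw] (required: <t,e>): [[admires Sam] arrived] is t, which is not a function with range <t,e>; hence saw is the functor — type <t,<t,e>>.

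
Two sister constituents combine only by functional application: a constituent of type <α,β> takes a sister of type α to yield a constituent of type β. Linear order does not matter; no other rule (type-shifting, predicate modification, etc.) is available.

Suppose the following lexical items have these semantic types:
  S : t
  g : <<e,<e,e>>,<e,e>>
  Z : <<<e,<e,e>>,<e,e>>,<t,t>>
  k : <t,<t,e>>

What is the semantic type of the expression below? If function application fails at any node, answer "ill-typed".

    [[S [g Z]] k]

<t,e>

At [g Z], Z : <<<e,<e,e>>,<e,e>>,<t,t>> takes g : <<e,<e,e>>,<e,e>>, giving <t,t>.
At [S [g Z]], [g Z] : <t,t> takes S : t, giving t.
At [[S [g Z]] k], k : <t,<t,e>> takes [S [g Z]] : t, giving <t,e>.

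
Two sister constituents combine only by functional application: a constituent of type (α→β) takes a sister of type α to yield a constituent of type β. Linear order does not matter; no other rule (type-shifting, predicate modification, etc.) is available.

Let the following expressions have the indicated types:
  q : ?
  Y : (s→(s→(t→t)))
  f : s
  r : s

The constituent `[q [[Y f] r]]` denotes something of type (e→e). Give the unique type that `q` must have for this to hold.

For [q [[Y f] r]] to have type (e→e) with [[Y f] r] of type (t→t), q must be the function: q : ((t→t)→(e→e)).

((t→t)→(e→e))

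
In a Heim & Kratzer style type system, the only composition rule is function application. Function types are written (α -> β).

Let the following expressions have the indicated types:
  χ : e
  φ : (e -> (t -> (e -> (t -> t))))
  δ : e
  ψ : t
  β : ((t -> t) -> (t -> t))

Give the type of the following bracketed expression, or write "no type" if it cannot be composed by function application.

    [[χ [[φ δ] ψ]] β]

(t -> t)

At [φ δ], φ : (e -> (t -> (e -> (t -> t)))) takes δ : e, giving (t -> (e -> (t -> t))).
At [[φ δ] ψ], [φ δ] : (t -> (e -> (t -> t))) takes ψ : t, giving (e -> (t -> t)).
At [χ [[φ δ] ψ]], [[φ δ] ψ] : (e -> (t -> t)) takes χ : e, giving (t -> t).
At [[χ [[φ δ] ψ]] β], β : ((t -> t) -> (t -> t)) takes [χ [[φ δ] ψ]] : (t -> t), giving (t -> t).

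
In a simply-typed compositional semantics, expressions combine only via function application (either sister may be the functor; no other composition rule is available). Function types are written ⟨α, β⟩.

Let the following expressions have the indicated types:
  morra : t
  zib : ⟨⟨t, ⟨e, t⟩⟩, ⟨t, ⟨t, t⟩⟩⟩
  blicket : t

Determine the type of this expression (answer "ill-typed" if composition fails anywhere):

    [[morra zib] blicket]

At [morra zib]: neither t nor ⟨⟨t, ⟨e, t⟩⟩, ⟨t, ⟨t, t⟩⟩⟩ can take the other as argument; the node is ill-typed.

ill-typed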